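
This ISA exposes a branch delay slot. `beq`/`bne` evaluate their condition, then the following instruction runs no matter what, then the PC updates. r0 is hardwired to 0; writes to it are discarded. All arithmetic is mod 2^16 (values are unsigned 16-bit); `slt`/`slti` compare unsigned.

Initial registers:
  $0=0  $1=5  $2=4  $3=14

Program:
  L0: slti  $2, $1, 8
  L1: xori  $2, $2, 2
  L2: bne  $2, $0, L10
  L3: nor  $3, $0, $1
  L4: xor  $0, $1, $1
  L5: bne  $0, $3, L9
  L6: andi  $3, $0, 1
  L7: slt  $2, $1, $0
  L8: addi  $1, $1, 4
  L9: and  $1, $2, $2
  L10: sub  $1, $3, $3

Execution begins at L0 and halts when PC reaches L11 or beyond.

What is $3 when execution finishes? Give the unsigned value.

65530

#0 slti  $2, $1, 8 ; 0/5/1/14
#1 xori  $2, $2, 2 ; 0/5/3/14
#2 bne  $2, $0, L10 ; 0/5/3/14 ; →target
#3 nor  $3, $0, $1 ; 0/5/3/65530
#10 sub  $1, $3, $3 ; 0/0/3/65530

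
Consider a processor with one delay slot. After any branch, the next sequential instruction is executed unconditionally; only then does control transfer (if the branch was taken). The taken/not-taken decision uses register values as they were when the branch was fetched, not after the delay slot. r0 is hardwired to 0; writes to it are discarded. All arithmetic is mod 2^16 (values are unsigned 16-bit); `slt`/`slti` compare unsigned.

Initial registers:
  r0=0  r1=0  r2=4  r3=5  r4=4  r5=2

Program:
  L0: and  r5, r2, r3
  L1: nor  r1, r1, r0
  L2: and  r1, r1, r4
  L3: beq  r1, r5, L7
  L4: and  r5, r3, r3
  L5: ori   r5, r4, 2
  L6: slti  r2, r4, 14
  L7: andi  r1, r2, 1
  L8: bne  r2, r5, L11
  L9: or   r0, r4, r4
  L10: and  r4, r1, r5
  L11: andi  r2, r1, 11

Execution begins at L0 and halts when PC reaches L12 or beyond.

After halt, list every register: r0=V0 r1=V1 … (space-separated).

r0=0 r1=0 r2=0 r3=5 r4=4 r5=5

#0 and  r5, r2, r3 ; 0/0/4/5/4/4
#1 nor  r1, r1, r0 ; 0/65535/4/5/4/4
#2 and  r1, r1, r4 ; 0/4/4/5/4/4
#3 beq  r1, r5, L7 ; 0/4/4/5/4/4 ; →target
#4 and  r5, r3, r3 ; 0/4/4/5/4/5
#7 andi  r1, r2, 1 ; 0/0/4/5/4/5
#8 bne  r2, r5, L11 ; 0/0/4/5/4/5 ; →target
#9 or   r0, r4, r4 ; 0/0/4/5/4/5
#11 andi  r2, r1, 11 ; 0/0/0/5/4/5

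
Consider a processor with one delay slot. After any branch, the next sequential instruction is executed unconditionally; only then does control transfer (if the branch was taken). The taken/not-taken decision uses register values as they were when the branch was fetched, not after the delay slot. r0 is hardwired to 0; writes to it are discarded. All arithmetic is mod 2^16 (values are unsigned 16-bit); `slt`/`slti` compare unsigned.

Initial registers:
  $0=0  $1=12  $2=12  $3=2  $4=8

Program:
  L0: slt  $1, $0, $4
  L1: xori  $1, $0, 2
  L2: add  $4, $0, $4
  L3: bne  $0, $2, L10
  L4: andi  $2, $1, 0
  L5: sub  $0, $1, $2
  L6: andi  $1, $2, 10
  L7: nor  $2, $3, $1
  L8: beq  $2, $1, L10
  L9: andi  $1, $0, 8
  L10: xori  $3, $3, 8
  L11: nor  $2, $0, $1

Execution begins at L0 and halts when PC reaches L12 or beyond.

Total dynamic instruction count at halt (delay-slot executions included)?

7

PC=0  slt  $1, $0, $4        | $0=0 $1=1 $2=12 $3=2 $4=8
PC=1  xori  $1, $0, 2        | $0=0 $1=2 $2=12 $3=2 $4=8
PC=2  add  $4, $0, $4        | $0=0 $1=2 $2=12 $3=2 $4=8
PC=3  bne  $0, $2, L10       | $0=0 $1=2 $2=12 $3=2 $4=8  [TAKEN]
PC=4  andi  $2, $1, 0        | $0=0 $1=2 $2=0 $3=2 $4=8
PC=10 xori  $3, $3, 8        | $0=0 $1=2 $2=0 $3=10 $4=8
PC=11 nor  $2, $0, $1        | $0=0 $1=2 $2=65533 $3=10 $4=8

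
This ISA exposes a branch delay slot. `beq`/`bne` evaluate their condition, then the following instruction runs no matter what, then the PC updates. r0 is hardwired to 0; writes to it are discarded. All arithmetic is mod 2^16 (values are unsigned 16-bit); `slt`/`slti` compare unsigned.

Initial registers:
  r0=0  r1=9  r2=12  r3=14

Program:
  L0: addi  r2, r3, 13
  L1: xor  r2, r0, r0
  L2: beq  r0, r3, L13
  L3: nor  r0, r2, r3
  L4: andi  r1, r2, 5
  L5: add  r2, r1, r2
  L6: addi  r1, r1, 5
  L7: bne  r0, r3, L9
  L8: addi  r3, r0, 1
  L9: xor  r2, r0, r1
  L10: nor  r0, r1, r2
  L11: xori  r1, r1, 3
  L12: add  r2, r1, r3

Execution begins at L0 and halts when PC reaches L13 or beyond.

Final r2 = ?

[0] addi  r2, r3, 13  →  {r0:0, r1:9, r2:27, r3:14}
[1] xor  r2, r0, r0  →  {r0:0, r1:9, r2:0, r3:14}
[2] beq  r0, r3, L13  →  {r0:0, r1:9, r2:0, r3:14}  ⟨branch fallthrough⟩
[3] nor  r0, r2, r3  →  {r0:0, r1:9, r2:0, r3:14}
[4] andi  r1, r2, 5  →  {r0:0, r1:0, r2:0, r3:14}
[5] add  r2, r1, r2  →  {r0:0, r1:0, r2:0, r3:14}
[6] addi  r1, r1, 5  →  {r0:0, r1:5, r2:0, r3:14}
[7] bne  r0, r3, L9  →  {r0:0, r1:5, r2:0, r3:14}  ⟨branch taken⟩
[8] addi  r3, r0, 1  →  {r0:0, r1:5, r2:0, r3:1}
[9] xor  r2, r0, r1  →  {r0:0, r1:5, r2:5, r3:1}
[10] nor  r0, r1, r2  →  {r0:0, r1:5, r2:5, r3:1}
[11] xori  r1, r1, 3  →  {r0:0, r1:6, r2:5, r3:1}
[12] add  r2, r1, r3  →  {r0:0, r1:6, r2:7, r3:1}

7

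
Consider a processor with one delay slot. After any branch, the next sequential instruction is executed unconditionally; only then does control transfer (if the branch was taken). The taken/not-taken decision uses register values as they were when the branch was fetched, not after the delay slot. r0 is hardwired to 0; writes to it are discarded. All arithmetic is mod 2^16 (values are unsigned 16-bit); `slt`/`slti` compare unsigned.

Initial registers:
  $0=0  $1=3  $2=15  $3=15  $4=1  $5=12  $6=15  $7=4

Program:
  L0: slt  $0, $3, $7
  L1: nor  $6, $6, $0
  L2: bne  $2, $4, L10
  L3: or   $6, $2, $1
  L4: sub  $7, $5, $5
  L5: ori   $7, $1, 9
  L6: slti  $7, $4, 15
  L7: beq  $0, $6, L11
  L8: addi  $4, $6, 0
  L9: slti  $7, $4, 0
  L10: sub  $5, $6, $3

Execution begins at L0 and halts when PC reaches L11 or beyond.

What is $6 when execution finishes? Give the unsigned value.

15

[0] slt  $0, $3, $7  →  {$0:0, $1:3, $2:15, $3:15, $4:1, $5:12, $6:15, $7:4}
[1] nor  $6, $6, $0  →  {$0:0, $1:3, $2:15, $3:15, $4:1, $5:12, $6:65520, $7:4}
[2] bne  $2, $4, L10  →  {$0:0, $1:3, $2:15, $3:15, $4:1, $5:12, $6:65520, $7:4}  ⟨branch taken⟩
[3] or   $6, $2, $1  →  {$0:0, $1:3, $2:15, $3:15, $4:1, $5:12, $6:15, $7:4}
[10] sub  $5, $6, $3  →  {$0:0, $1:3, $2:15, $3:15, $4:1, $5:0, $6:15, $7:4}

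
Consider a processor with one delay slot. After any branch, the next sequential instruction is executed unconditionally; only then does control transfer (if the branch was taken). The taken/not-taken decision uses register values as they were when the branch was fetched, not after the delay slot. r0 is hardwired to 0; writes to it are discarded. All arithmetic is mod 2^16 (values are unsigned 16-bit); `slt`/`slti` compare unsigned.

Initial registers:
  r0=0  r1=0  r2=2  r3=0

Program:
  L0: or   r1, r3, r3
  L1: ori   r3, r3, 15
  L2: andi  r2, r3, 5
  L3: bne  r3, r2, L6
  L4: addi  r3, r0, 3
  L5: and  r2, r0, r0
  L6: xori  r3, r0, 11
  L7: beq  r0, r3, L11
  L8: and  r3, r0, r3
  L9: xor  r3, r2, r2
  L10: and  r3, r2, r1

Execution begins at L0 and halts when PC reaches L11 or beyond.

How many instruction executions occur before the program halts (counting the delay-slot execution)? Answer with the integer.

  step pc=0: or   r1, r3, r3  regs=(0,0,2,0)
  step pc=1: ori   r3, r3, 15  regs=(0,0,2,15)
  step pc=2: andi  r2, r3, 5  regs=(0,0,5,15)
  step pc=3: bne  r3, r2, L6  cond=T  regs=(0,0,5,15)
  step pc=4: addi  r3, r0, 3  regs=(0,0,5,3)
  step pc=6: xori  r3, r0, 11  regs=(0,0,5,11)
  step pc=7: beq  r0, r3, L11  cond=F  regs=(0,0,5,11)
  step pc=8: and  r3, r0, r3  regs=(0,0,5,0)
  step pc=9: xor  r3, r2, r2  regs=(0,0,5,0)
  step pc=10: and  r3, r2, r1  regs=(0,0,5,0)

10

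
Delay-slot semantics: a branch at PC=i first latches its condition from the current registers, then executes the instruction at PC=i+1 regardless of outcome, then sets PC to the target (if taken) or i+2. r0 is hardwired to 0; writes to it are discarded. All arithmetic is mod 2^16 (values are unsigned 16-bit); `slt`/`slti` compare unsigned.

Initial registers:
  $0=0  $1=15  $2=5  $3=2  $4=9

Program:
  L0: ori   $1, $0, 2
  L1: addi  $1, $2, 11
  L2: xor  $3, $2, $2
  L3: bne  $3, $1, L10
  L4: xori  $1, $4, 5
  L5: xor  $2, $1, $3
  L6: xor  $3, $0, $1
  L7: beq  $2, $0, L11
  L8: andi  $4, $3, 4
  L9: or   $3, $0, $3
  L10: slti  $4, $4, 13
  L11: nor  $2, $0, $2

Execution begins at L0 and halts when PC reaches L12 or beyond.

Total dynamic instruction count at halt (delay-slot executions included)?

7

  step pc=0: ori   $1, $0, 2  regs=(0,2,5,2,9)
  step pc=1: addi  $1, $2, 11  regs=(0,16,5,2,9)
  step pc=2: xor  $3, $2, $2  regs=(0,16,5,0,9)
  step pc=3: bne  $3, $1, L10  cond=T  regs=(0,16,5,0,9)
  step pc=4: xori  $1, $4, 5  regs=(0,12,5,0,9)
  step pc=10: slti  $4, $4, 13  regs=(0,12,5,0,1)
  step pc=11: nor  $2, $0, $2  regs=(0,12,65530,0,1)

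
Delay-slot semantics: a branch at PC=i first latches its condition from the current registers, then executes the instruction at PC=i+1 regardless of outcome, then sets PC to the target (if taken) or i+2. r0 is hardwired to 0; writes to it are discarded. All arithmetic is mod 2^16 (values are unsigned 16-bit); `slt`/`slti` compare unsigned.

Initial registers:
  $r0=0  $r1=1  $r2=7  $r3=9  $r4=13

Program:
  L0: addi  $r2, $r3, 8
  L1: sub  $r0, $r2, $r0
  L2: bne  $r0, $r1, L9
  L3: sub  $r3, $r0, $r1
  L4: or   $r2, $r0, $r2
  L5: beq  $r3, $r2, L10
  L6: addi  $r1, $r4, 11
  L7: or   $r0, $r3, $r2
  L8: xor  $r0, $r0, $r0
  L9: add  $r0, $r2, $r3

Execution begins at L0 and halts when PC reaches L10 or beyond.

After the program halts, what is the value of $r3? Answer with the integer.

65535

  step pc=0: addi  $r2, $r3, 8  regs=(0,1,17,9,13)
  step pc=1: sub  $r0, $r2, $r0  regs=(0,1,17,9,13)
  step pc=2: bne  $r0, $r1, L9  cond=T  regs=(0,1,17,9,13)
  step pc=3: sub  $r3, $r0, $r1  regs=(0,1,17,65535,13)
  step pc=9: add  $r0, $r2, $r3  regs=(0,1,17,65535,13)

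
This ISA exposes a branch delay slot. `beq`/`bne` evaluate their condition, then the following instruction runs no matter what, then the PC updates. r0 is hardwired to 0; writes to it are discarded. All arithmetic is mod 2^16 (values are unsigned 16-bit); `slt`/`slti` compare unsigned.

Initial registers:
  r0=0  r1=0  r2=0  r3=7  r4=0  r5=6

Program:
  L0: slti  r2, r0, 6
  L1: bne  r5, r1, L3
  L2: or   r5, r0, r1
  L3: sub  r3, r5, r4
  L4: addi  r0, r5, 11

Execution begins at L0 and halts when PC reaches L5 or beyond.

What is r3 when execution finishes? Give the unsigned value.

0

PC=0  slti  r2, r0, 6        | r0=0 r1=0 r2=1 r3=7 r4=0 r5=6
PC=1  bne  r5, r1, L3        | r0=0 r1=0 r2=1 r3=7 r4=0 r5=6  [TAKEN]
PC=2  or   r5, r0, r1        | r0=0 r1=0 r2=1 r3=7 r4=0 r5=0
PC=3  sub  r3, r5, r4        | r0=0 r1=0 r2=1 r3=0 r4=0 r5=0
PC=4  addi  r0, r5, 11       | r0=0 r1=0 r2=1 r3=0 r4=0 r5=0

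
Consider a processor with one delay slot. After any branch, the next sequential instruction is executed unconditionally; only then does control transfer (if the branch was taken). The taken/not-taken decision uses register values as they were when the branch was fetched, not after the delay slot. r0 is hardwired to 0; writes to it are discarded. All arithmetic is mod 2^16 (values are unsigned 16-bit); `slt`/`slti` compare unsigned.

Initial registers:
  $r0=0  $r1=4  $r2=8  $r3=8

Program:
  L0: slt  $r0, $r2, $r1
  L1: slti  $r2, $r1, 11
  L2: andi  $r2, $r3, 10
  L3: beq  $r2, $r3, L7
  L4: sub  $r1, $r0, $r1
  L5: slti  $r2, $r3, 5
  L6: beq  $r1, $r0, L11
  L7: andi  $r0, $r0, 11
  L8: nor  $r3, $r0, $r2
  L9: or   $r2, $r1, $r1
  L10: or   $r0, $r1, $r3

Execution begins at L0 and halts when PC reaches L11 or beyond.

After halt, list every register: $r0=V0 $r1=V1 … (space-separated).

PC=0  slt  $r0, $r2, $r1     | $r0=0 $r1=4 $r2=8 $r3=8
PC=1  slti  $r2, $r1, 11     | $r0=0 $r1=4 $r2=1 $r3=8
PC=2  andi  $r2, $r3, 10     | $r0=0 $r1=4 $r2=8 $r3=8
PC=3  beq  $r2, $r3, L7      | $r0=0 $r1=4 $r2=8 $r3=8  [TAKEN]
PC=4  sub  $r1, $r0, $r1     | $r0=0 $r1=65532 $r2=8 $r3=8
PC=7  andi  $r0, $r0, 11     | $r0=0 $r1=65532 $r2=8 $r3=8
PC=8  nor  $r3, $r0, $r2     | $r0=0 $r1=65532 $r2=8 $r3=65527
PC=9  or   $r2, $r1, $r1     | $r0=0 $r1=65532 $r2=65532 $r3=65527
PC=10 or   $r0, $r1, $r3     | $r0=0 $r1=65532 $r2=65532 $r3=65527

$r0=0 $r1=65532 $r2=65532 $r3=65527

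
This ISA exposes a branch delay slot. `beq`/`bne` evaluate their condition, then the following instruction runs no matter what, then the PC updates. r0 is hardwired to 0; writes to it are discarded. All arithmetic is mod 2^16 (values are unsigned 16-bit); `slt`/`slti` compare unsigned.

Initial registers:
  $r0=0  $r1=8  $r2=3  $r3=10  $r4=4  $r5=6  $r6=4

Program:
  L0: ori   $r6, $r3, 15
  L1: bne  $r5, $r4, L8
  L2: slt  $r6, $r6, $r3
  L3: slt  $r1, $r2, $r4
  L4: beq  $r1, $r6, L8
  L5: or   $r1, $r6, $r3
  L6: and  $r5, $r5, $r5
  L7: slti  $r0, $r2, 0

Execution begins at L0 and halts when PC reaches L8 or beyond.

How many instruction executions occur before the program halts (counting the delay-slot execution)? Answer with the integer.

3

  step pc=0: ori   $r6, $r3, 15  regs=(0,8,3,10,4,6,15)
  step pc=1: bne  $r5, $r4, L8  cond=T  regs=(0,8,3,10,4,6,15)
  step pc=2: slt  $r6, $r6, $r3  regs=(0,8,3,10,4,6,0)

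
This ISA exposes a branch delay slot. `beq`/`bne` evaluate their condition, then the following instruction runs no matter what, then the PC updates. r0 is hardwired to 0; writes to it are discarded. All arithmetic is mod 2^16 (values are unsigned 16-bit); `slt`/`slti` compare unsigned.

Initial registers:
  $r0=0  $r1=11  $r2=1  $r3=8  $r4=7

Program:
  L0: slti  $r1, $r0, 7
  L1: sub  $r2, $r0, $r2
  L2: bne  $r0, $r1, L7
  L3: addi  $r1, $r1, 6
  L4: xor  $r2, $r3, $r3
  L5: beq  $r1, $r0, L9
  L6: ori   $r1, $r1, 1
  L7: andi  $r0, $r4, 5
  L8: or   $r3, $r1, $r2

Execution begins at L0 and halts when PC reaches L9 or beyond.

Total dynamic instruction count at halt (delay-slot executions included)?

#0 slti  $r1, $r0, 7 ; 0/1/1/8/7
#1 sub  $r2, $r0, $r2 ; 0/1/65535/8/7
#2 bne  $r0, $r1, L7 ; 0/1/65535/8/7 ; →target
#3 addi  $r1, $r1, 6 ; 0/7/65535/8/7
#7 andi  $r0, $r4, 5 ; 0/7/65535/8/7
#8 or   $r3, $r1, $r2 ; 0/7/65535/65535/7

6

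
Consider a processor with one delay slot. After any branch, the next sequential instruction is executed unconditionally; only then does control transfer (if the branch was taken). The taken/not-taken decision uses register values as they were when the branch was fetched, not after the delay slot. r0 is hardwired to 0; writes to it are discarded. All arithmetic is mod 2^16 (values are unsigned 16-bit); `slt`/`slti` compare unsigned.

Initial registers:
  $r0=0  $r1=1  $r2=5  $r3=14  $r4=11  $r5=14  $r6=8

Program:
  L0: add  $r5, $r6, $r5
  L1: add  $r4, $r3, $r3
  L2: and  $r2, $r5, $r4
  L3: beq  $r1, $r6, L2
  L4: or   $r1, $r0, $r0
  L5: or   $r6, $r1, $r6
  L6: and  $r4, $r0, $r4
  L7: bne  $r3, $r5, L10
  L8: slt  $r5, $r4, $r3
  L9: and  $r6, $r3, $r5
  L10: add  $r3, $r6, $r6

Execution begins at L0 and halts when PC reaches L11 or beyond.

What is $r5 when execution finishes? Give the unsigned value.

1

#0 add  $r5, $r6, $r5 ; 0/1/5/14/11/22/8
#1 add  $r4, $r3, $r3 ; 0/1/5/14/28/22/8
#2 and  $r2, $r5, $r4 ; 0/1/20/14/28/22/8
#3 beq  $r1, $r6, L2 ; 0/1/20/14/28/22/8 ; →fallthru
#4 or   $r1, $r0, $r0 ; 0/0/20/14/28/22/8
#5 or   $r6, $r1, $r6 ; 0/0/20/14/28/22/8
#6 and  $r4, $r0, $r4 ; 0/0/20/14/0/22/8
#7 bne  $r3, $r5, L10 ; 0/0/20/14/0/22/8 ; →target
#8 slt  $r5, $r4, $r3 ; 0/0/20/14/0/1/8
#10 add  $r3, $r6, $r6 ; 0/0/20/16/0/1/8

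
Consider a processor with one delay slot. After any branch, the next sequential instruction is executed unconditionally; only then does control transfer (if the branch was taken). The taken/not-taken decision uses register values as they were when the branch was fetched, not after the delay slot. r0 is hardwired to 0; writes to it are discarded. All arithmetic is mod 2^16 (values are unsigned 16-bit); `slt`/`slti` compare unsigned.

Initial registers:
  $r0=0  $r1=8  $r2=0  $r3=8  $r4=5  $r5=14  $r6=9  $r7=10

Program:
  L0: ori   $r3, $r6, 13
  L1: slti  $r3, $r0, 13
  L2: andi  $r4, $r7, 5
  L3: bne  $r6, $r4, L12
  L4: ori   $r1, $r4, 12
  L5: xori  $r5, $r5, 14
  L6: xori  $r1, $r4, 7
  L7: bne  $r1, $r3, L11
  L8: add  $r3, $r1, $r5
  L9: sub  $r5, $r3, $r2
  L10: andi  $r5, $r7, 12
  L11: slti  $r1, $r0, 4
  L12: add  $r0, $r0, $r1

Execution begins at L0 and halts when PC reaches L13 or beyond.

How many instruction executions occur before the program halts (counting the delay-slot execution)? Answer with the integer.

6

PC=0  ori   $r3, $r6, 13     | $r0=0 $r1=8 $r2=0 $r3=13 $r4=5 $r5=14 $r6=9 $r7=10
PC=1  slti  $r3, $r0, 13     | $r0=0 $r1=8 $r2=0 $r3=1 $r4=5 $r5=14 $r6=9 $r7=10
PC=2  andi  $r4, $r7, 5      | $r0=0 $r1=8 $r2=0 $r3=1 $r4=0 $r5=14 $r6=9 $r7=10
PC=3  bne  $r6, $r4, L12     | $r0=0 $r1=8 $r2=0 $r3=1 $r4=0 $r5=14 $r6=9 $r7=10  [TAKEN]
PC=4  ori   $r1, $r4, 12     | $r0=0 $r1=12 $r2=0 $r3=1 $r4=0 $r5=14 $r6=9 $r7=10
PC=12 add  $r0, $r0, $r1     | $r0=0 $r1=12 $r2=0 $r3=1 $r4=0 $r5=14 $r6=9 $r7=10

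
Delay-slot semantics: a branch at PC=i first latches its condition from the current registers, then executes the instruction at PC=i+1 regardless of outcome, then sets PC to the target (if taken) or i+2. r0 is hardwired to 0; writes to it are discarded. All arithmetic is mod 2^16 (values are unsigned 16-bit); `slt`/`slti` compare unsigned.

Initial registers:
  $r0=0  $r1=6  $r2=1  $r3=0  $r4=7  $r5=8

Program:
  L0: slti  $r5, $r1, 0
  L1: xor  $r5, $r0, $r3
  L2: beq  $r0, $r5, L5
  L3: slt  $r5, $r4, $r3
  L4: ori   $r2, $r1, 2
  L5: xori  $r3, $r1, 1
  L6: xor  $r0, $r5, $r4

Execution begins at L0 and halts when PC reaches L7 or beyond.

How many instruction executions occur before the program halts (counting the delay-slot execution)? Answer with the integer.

6

PC=0  slti  $r5, $r1, 0      | $r0=0 $r1=6 $r2=1 $r3=0 $r4=7 $r5=0
PC=1  xor  $r5, $r0, $r3     | $r0=0 $r1=6 $r2=1 $r3=0 $r4=7 $r5=0
PC=2  beq  $r0, $r5, L5      | $r0=0 $r1=6 $r2=1 $r3=0 $r4=7 $r5=0  [TAKEN]
PC=3  slt  $r5, $r4, $r3     | $r0=0 $r1=6 $r2=1 $r3=0 $r4=7 $r5=0
PC=5  xori  $r3, $r1, 1      | $r0=0 $r1=6 $r2=1 $r3=7 $r4=7 $r5=0
PC=6  xor  $r0, $r5, $r4     | $r0=0 $r1=6 $r2=1 $r3=7 $r4=7 $r5=0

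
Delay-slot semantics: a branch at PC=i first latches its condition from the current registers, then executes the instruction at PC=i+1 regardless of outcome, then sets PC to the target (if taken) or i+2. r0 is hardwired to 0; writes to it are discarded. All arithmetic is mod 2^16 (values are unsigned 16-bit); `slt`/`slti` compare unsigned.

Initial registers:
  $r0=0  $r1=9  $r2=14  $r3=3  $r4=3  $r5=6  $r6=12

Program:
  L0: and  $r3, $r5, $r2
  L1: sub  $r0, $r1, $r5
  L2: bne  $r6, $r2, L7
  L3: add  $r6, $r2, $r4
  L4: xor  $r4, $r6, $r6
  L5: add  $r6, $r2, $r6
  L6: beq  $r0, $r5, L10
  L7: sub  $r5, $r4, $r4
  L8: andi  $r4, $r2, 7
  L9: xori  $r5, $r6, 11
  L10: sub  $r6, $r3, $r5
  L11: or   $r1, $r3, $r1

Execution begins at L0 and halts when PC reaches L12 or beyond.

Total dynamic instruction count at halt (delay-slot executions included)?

9

#0 and  $r3, $r5, $r2 ; 0/9/14/6/3/6/12
#1 sub  $r0, $r1, $r5 ; 0/9/14/6/3/6/12
#2 bne  $r6, $r2, L7 ; 0/9/14/6/3/6/12 ; →target
#3 add  $r6, $r2, $r4 ; 0/9/14/6/3/6/17
#7 sub  $r5, $r4, $r4 ; 0/9/14/6/3/0/17
#8 andi  $r4, $r2, 7 ; 0/9/14/6/6/0/17
#9 xori  $r5, $r6, 11 ; 0/9/14/6/6/26/17
#10 sub  $r6, $r3, $r5 ; 0/9/14/6/6/26/65516
#11 or   $r1, $r3, $r1 ; 0/15/14/6/6/26/65516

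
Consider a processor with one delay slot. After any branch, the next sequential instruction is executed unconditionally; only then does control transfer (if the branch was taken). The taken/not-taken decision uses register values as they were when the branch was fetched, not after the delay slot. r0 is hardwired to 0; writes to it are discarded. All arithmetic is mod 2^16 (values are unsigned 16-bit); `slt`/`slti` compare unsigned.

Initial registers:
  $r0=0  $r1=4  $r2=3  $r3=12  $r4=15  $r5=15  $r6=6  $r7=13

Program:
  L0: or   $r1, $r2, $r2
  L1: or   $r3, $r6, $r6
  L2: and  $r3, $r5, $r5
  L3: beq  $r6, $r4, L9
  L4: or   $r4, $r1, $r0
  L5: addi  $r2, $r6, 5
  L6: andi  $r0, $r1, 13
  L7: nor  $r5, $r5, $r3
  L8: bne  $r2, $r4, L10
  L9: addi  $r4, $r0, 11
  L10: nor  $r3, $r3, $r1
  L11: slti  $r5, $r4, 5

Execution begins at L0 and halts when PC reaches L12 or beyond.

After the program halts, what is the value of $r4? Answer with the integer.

11

PC=0  or   $r1, $r2, $r2     | $r0=0 $r1=3 $r2=3 $r3=12 $r4=15 $r5=15 $r6=6 $r7=13
PC=1  or   $r3, $r6, $r6     | $r0=0 $r1=3 $r2=3 $r3=6 $r4=15 $r5=15 $r6=6 $r7=13
PC=2  and  $r3, $r5, $r5     | $r0=0 $r1=3 $r2=3 $r3=15 $r4=15 $r5=15 $r6=6 $r7=13
PC=3  beq  $r6, $r4, L9      | $r0=0 $r1=3 $r2=3 $r3=15 $r4=15 $r5=15 $r6=6 $r7=13  [not taken]
PC=4  or   $r4, $r1, $r0     | $r0=0 $r1=3 $r2=3 $r3=15 $r4=3 $r5=15 $r6=6 $r7=13
PC=5  addi  $r2, $r6, 5      | $r0=0 $r1=3 $r2=11 $r3=15 $r4=3 $r5=15 $r6=6 $r7=13
PC=6  andi  $r0, $r1, 13     | $r0=0 $r1=3 $r2=11 $r3=15 $r4=3 $r5=15 $r6=6 $r7=13
PC=7  nor  $r5, $r5, $r3     | $r0=0 $r1=3 $r2=11 $r3=15 $r4=3 $r5=65520 $r6=6 $r7=13
PC=8  bne  $r2, $r4, L10     | $r0=0 $r1=3 $r2=11 $r3=15 $r4=3 $r5=65520 $r6=6 $r7=13  [TAKEN]
PC=9  addi  $r4, $r0, 11     | $r0=0 $r1=3 $r2=11 $r3=15 $r4=11 $r5=65520 $r6=6 $r7=13
PC=10 nor  $r3, $r3, $r1     | $r0=0 $r1=3 $r2=11 $r3=65520 $r4=11 $r5=65520 $r6=6 $r7=13
PC=11 slti  $r5, $r4, 5      | $r0=0 $r1=3 $r2=11 $r3=65520 $r4=11 $r5=0 $r6=6 $r7=13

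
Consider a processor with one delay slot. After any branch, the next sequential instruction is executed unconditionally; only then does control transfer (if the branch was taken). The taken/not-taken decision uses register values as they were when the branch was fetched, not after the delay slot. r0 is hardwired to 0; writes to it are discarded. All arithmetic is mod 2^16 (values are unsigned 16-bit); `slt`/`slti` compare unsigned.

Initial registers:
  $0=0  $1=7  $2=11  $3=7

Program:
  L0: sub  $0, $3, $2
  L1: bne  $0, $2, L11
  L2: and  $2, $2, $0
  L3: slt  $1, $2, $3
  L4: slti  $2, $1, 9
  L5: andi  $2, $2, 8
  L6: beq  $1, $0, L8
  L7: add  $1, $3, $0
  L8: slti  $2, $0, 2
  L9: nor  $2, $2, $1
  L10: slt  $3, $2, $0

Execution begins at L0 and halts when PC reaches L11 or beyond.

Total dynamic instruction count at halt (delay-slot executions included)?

3

#0 sub  $0, $3, $2 ; 0/7/11/7
#1 bne  $0, $2, L11 ; 0/7/11/7 ; →target
#2 and  $2, $2, $0 ; 0/7/0/7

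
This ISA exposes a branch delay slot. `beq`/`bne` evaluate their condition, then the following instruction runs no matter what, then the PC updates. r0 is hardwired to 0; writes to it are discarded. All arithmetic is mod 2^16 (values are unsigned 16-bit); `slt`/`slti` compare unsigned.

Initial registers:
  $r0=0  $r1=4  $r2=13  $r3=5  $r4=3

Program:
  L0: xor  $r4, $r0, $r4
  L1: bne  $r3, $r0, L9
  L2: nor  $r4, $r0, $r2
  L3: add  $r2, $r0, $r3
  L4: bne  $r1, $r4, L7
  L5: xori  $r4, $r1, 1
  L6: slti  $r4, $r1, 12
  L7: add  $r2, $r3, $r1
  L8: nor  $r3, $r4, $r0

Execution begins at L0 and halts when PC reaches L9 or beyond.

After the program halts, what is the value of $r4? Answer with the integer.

65522

PC=0  xor  $r4, $r0, $r4     | $r0=0 $r1=4 $r2=13 $r3=5 $r4=3
PC=1  bne  $r3, $r0, L9      | $r0=0 $r1=4 $r2=13 $r3=5 $r4=3  [TAKEN]
PC=2  nor  $r4, $r0, $r2     | $r0=0 $r1=4 $r2=13 $r3=5 $r4=65522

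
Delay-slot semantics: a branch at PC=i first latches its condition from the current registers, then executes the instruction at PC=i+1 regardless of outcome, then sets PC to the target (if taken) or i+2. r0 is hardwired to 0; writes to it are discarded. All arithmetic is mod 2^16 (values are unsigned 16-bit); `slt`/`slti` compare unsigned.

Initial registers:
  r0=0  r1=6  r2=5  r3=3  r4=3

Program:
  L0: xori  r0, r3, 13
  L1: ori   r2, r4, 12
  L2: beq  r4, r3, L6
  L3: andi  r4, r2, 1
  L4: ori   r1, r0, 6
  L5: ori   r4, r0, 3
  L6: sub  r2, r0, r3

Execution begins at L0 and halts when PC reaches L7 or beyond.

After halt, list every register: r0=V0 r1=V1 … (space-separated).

#0 xori  r0, r3, 13 ; 0/6/5/3/3
#1 ori   r2, r4, 12 ; 0/6/15/3/3
#2 beq  r4, r3, L6 ; 0/6/15/3/3 ; →target
#3 andi  r4, r2, 1 ; 0/6/15/3/1
#6 sub  r2, r0, r3 ; 0/6/65533/3/1

r0=0 r1=6 r2=65533 r3=3 r4=1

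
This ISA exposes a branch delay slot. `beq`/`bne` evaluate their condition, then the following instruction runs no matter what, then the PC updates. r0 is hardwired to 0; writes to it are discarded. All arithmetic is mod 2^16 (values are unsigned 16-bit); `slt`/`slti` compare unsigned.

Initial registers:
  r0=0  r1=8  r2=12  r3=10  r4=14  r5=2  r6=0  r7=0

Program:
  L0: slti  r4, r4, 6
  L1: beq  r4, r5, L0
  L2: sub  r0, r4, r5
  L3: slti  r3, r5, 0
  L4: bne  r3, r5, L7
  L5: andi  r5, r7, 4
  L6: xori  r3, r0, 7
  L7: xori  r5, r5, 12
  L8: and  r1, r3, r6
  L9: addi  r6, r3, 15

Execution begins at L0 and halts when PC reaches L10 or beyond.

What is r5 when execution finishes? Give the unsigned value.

12

#0 slti  r4, r4, 6 ; 0/8/12/10/0/2/0/0
#1 beq  r4, r5, L0 ; 0/8/12/10/0/2/0/0 ; →fallthru
#2 sub  r0, r4, r5 ; 0/8/12/10/0/2/0/0
#3 slti  r3, r5, 0 ; 0/8/12/0/0/2/0/0
#4 bne  r3, r5, L7 ; 0/8/12/0/0/2/0/0 ; →target
#5 andi  r5, r7, 4 ; 0/8/12/0/0/0/0/0
#7 xori  r5, r5, 12 ; 0/8/12/0/0/12/0/0
#8 and  r1, r3, r6 ; 0/0/12/0/0/12/0/0
#9 addi  r6, r3, 15 ; 0/0/12/0/0/12/15/0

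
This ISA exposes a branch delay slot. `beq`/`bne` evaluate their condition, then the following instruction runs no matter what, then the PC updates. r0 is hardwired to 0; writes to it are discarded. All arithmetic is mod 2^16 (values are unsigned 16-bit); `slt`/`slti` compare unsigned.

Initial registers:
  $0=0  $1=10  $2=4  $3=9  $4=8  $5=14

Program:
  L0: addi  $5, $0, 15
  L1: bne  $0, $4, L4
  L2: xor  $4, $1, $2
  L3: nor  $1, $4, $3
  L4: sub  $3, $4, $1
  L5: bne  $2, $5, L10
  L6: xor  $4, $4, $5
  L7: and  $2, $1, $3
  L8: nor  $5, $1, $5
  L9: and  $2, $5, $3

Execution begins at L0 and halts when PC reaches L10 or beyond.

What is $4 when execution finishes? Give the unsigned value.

#0 addi  $5, $0, 15 ; 0/10/4/9/8/15
#1 bne  $0, $4, L4 ; 0/10/4/9/8/15 ; →target
#2 xor  $4, $1, $2 ; 0/10/4/9/14/15
#4 sub  $3, $4, $1 ; 0/10/4/4/14/15
#5 bne  $2, $5, L10 ; 0/10/4/4/14/15 ; →target
#6 xor  $4, $4, $5 ; 0/10/4/4/1/15

1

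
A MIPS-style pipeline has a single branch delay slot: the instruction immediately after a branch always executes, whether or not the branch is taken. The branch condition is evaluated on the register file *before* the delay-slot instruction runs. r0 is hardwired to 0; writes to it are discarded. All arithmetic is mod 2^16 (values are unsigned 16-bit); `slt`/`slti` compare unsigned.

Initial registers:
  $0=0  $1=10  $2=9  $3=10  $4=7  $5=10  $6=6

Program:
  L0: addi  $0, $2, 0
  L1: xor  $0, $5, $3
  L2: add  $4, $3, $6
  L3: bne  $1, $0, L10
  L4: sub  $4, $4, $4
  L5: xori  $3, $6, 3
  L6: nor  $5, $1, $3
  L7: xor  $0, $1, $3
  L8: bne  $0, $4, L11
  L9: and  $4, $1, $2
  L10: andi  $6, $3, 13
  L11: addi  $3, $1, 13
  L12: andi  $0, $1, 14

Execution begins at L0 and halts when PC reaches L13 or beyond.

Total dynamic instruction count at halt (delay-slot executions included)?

PC=0  addi  $0, $2, 0        | $0=0 $1=10 $2=9 $3=10 $4=7 $5=10 $6=6
PC=1  xor  $0, $5, $3        | $0=0 $1=10 $2=9 $3=10 $4=7 $5=10 $6=6
PC=2  add  $4, $3, $6        | $0=0 $1=10 $2=9 $3=10 $4=16 $5=10 $6=6
PC=3  bne  $1, $0, L10       | $0=0 $1=10 $2=9 $3=10 $4=16 $5=10 $6=6  [TAKEN]
PC=4  sub  $4, $4, $4        | $0=0 $1=10 $2=9 $3=10 $4=0 $5=10 $6=6
PC=10 andi  $6, $3, 13       | $0=0 $1=10 $2=9 $3=10 $4=0 $5=10 $6=8
PC=11 addi  $3, $1, 13       | $0=0 $1=10 $2=9 $3=23 $4=0 $5=10 $6=8
PC=12 andi  $0, $1, 14       | $0=0 $1=10 $2=9 $3=23 $4=0 $5=10 $6=8

8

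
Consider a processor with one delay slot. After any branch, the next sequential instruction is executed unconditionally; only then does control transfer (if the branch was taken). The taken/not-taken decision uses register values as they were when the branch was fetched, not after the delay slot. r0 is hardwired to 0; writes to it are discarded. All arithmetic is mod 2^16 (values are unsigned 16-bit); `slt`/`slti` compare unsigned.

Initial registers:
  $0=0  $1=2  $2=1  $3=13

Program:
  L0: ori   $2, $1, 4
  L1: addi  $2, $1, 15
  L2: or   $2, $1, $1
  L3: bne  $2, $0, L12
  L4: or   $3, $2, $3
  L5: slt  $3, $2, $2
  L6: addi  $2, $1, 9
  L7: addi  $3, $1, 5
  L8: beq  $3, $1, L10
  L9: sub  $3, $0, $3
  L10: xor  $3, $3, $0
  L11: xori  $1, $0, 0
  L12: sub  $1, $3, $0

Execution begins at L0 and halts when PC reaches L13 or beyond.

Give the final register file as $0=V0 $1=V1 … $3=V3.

[0] ori   $2, $1, 4  →  {$0:0, $1:2, $2:6, $3:13}
[1] addi  $2, $1, 15  →  {$0:0, $1:2, $2:17, $3:13}
[2] or   $2, $1, $1  →  {$0:0, $1:2, $2:2, $3:13}
[3] bne  $2, $0, L12  →  {$0:0, $1:2, $2:2, $3:13}  ⟨branch taken⟩
[4] or   $3, $2, $3  →  {$0:0, $1:2, $2:2, $3:15}
[12] sub  $1, $3, $0  →  {$0:0, $1:15, $2:2, $3:15}

$0=0 $1=15 $2=2 $3=15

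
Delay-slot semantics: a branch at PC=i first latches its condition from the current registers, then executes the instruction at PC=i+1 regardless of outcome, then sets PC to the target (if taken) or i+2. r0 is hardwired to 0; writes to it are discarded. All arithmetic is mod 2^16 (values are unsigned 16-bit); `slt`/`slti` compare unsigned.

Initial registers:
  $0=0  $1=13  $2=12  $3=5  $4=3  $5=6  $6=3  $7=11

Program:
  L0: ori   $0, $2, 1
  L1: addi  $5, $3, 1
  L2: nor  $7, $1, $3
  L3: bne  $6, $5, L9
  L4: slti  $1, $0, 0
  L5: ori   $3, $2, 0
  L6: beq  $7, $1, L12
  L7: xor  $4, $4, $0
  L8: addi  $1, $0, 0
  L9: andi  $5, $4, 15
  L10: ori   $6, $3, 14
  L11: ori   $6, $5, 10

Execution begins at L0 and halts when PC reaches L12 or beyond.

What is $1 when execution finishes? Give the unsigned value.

0

#0 ori   $0, $2, 1 ; 0/13/12/5/3/6/3/11
#1 addi  $5, $3, 1 ; 0/13/12/5/3/6/3/11
#2 nor  $7, $1, $3 ; 0/13/12/5/3/6/3/65522
#3 bne  $6, $5, L9 ; 0/13/12/5/3/6/3/65522 ; →target
#4 slti  $1, $0, 0 ; 0/0/12/5/3/6/3/65522
#9 andi  $5, $4, 15 ; 0/0/12/5/3/3/3/65522
#10 ori   $6, $3, 14 ; 0/0/12/5/3/3/15/65522
#11 ori   $6, $5, 10 ; 0/0/12/5/3/3/11/65522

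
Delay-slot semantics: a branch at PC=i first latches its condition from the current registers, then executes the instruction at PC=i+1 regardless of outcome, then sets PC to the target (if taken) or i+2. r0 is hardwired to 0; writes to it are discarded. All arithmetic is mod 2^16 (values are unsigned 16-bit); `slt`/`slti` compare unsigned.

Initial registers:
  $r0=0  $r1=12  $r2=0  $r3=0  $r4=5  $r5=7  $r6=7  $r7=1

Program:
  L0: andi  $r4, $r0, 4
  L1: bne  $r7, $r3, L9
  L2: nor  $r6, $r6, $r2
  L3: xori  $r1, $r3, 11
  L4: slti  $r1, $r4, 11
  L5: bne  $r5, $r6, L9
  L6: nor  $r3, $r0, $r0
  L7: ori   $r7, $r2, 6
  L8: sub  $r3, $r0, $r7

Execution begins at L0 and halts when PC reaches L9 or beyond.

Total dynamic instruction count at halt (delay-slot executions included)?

[0] andi  $r4, $r0, 4  →  {$r0:0, $r1:12, $r2:0, $r3:0, $r4:0, $r5:7, $r6:7, $r7:1}
[1] bne  $r7, $r3, L9  →  {$r0:0, $r1:12, $r2:0, $r3:0, $r4:0, $r5:7, $r6:7, $r7:1}  ⟨branch taken⟩
[2] nor  $r6, $r6, $r2  →  {$r0:0, $r1:12, $r2:0, $r3:0, $r4:0, $r5:7, $r6:65528, $r7:1}

3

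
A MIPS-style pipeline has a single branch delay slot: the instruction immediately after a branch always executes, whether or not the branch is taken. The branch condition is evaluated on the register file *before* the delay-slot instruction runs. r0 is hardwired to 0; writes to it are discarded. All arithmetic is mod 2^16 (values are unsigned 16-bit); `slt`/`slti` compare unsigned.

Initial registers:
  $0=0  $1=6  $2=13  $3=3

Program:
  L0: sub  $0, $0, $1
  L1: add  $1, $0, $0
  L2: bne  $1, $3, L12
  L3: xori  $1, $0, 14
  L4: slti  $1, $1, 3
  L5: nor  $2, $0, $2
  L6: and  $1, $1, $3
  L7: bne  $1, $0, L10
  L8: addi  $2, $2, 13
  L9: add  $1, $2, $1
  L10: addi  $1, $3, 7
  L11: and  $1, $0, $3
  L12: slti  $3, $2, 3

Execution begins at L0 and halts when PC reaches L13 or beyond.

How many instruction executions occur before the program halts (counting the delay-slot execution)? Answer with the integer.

5

[0] sub  $0, $0, $1  →  {$0:0, $1:6, $2:13, $3:3}
[1] add  $1, $0, $0  →  {$0:0, $1:0, $2:13, $3:3}
[2] bne  $1, $3, L12  →  {$0:0, $1:0, $2:13, $3:3}  ⟨branch taken⟩
[3] xori  $1, $0, 14  →  {$0:0, $1:14, $2:13, $3:3}
[12] slti  $3, $2, 3  →  {$0:0, $1:14, $2:13, $3:0}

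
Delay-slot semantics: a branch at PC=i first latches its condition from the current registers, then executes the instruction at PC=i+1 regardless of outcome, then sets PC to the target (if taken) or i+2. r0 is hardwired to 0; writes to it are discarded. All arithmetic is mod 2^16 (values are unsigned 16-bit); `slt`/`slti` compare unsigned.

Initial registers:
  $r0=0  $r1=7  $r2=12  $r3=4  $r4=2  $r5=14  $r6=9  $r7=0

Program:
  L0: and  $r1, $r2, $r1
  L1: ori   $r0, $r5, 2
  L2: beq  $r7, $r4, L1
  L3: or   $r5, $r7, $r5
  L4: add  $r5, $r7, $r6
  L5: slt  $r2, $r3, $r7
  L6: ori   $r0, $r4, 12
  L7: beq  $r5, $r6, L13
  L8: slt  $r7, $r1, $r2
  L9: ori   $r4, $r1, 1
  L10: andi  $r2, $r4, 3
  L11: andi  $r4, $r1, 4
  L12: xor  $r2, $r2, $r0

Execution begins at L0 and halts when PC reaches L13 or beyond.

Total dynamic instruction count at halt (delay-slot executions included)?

#0 and  $r1, $r2, $r1 ; 0/4/12/4/2/14/9/0
#1 ori   $r0, $r5, 2 ; 0/4/12/4/2/14/9/0
#2 beq  $r7, $r4, L1 ; 0/4/12/4/2/14/9/0 ; →fallthru
#3 or   $r5, $r7, $r5 ; 0/4/12/4/2/14/9/0
#4 add  $r5, $r7, $r6 ; 0/4/12/4/2/9/9/0
#5 slt  $r2, $r3, $r7 ; 0/4/0/4/2/9/9/0
#6 ori   $r0, $r4, 12 ; 0/4/0/4/2/9/9/0
#7 beq  $r5, $r6, L13 ; 0/4/0/4/2/9/9/0 ; →target
#8 slt  $r7, $r1, $r2 ; 0/4/0/4/2/9/9/0

9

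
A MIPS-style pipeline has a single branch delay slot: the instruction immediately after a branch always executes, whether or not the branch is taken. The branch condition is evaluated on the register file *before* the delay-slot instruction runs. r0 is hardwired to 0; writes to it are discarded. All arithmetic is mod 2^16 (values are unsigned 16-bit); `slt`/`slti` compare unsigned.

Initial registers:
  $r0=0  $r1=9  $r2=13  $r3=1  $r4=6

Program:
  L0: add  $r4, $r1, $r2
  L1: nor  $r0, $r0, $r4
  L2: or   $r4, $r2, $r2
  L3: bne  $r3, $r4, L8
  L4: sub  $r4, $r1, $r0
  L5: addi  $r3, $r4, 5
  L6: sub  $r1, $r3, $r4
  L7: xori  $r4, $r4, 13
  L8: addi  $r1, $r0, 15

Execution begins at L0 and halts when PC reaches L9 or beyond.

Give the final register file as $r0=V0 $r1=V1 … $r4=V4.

$r0=0 $r1=15 $r2=13 $r3=1 $r4=9

[0] add  $r4, $r1, $r2  →  {$r0:0, $r1:9, $r2:13, $r3:1, $r4:22}
[1] nor  $r0, $r0, $r4  →  {$r0:0, $r1:9, $r2:13, $r3:1, $r4:22}
[2] or   $r4, $r2, $r2  →  {$r0:0, $r1:9, $r2:13, $r3:1, $r4:13}
[3] bne  $r3, $r4, L8  →  {$r0:0, $r1:9, $r2:13, $r3:1, $r4:13}  ⟨branch taken⟩
[4] sub  $r4, $r1, $r0  →  {$r0:0, $r1:9, $r2:13, $r3:1, $r4:9}
[8] addi  $r1, $r0, 15  →  {$r0:0, $r1:15, $r2:13, $r3:1, $r4:9}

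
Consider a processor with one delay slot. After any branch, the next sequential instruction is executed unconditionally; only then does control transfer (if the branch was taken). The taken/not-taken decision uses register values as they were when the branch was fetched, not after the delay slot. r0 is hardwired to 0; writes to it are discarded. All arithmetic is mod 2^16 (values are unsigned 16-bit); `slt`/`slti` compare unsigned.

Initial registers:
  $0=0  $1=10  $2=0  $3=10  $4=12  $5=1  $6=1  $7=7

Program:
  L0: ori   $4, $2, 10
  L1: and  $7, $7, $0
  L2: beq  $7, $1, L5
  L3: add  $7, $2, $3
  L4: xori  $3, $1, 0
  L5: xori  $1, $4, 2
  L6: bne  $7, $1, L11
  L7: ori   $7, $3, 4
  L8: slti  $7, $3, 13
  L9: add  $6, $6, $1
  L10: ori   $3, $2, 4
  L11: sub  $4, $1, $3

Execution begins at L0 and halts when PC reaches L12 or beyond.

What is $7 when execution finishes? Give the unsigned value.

14

  step pc=0: ori   $4, $2, 10  regs=(0,10,0,10,10,1,1,7)
  step pc=1: and  $7, $7, $0  regs=(0,10,0,10,10,1,1,0)
  step pc=2: beq  $7, $1, L5  cond=F  regs=(0,10,0,10,10,1,1,0)
  step pc=3: add  $7, $2, $3  regs=(0,10,0,10,10,1,1,10)
  step pc=4: xori  $3, $1, 0  regs=(0,10,0,10,10,1,1,10)
  step pc=5: xori  $1, $4, 2  regs=(0,8,0,10,10,1,1,10)
  step pc=6: bne  $7, $1, L11  cond=T  regs=(0,8,0,10,10,1,1,10)
  step pc=7: ori   $7, $3, 4  regs=(0,8,0,10,10,1,1,14)
  step pc=11: sub  $4, $1, $3  regs=(0,8,0,10,65534,1,1,14)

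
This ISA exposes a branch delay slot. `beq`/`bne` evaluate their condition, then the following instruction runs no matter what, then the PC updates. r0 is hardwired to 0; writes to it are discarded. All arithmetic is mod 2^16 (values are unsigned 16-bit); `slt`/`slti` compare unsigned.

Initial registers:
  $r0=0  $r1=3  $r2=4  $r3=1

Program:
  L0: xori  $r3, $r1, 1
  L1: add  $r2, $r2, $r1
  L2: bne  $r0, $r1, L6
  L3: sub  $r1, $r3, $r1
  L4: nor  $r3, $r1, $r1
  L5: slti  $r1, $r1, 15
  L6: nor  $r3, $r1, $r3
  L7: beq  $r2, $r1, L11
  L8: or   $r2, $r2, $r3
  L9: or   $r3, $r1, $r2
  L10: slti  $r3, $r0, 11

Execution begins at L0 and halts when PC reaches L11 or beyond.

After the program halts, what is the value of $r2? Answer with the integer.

PC=0  xori  $r3, $r1, 1      | $r0=0 $r1=3 $r2=4 $r3=2
PC=1  add  $r2, $r2, $r1     | $r0=0 $r1=3 $r2=7 $r3=2
PC=2  bne  $r0, $r1, L6      | $r0=0 $r1=3 $r2=7 $r3=2  [TAKEN]
PC=3  sub  $r1, $r3, $r1     | $r0=0 $r1=65535 $r2=7 $r3=2
PC=6  nor  $r3, $r1, $r3     | $r0=0 $r1=65535 $r2=7 $r3=0
PC=7  beq  $r2, $r1, L11     | $r0=0 $r1=65535 $r2=7 $r3=0  [not taken]
PC=8  or   $r2, $r2, $r3     | $r0=0 $r1=65535 $r2=7 $r3=0
PC=9  or   $r3, $r1, $r2     | $r0=0 $r1=65535 $r2=7 $r3=65535
PC=10 slti  $r3, $r0, 11     | $r0=0 $r1=65535 $r2=7 $r3=1

7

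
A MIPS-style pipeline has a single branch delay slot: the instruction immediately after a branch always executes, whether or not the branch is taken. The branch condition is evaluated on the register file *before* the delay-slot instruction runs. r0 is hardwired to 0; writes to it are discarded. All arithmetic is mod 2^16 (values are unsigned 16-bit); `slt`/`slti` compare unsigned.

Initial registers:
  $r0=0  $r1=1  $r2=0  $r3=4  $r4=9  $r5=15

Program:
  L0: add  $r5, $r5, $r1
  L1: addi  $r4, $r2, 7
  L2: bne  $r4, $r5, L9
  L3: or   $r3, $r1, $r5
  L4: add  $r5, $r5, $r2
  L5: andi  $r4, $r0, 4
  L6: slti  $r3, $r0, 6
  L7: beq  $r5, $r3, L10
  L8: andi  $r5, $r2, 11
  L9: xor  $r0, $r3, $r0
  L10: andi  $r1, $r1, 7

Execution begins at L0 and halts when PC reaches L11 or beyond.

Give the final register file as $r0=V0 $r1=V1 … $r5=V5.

$r0=0 $r1=1 $r2=0 $r3=17 $r4=7 $r5=16

PC=0  add  $r5, $r5, $r1     | $r0=0 $r1=1 $r2=0 $r3=4 $r4=9 $r5=16
PC=1  addi  $r4, $r2, 7      | $r0=0 $r1=1 $r2=0 $r3=4 $r4=7 $r5=16
PC=2  bne  $r4, $r5, L9      | $r0=0 $r1=1 $r2=0 $r3=4 $r4=7 $r5=16  [TAKEN]
PC=3  or   $r3, $r1, $r5     | $r0=0 $r1=1 $r2=0 $r3=17 $r4=7 $r5=16
PC=9  xor  $r0, $r3, $r0     | $r0=0 $r1=1 $r2=0 $r3=17 $r4=7 $r5=16
PC=10 andi  $r1, $r1, 7      | $r0=0 $r1=1 $r2=0 $r3=17 $r4=7 $r5=16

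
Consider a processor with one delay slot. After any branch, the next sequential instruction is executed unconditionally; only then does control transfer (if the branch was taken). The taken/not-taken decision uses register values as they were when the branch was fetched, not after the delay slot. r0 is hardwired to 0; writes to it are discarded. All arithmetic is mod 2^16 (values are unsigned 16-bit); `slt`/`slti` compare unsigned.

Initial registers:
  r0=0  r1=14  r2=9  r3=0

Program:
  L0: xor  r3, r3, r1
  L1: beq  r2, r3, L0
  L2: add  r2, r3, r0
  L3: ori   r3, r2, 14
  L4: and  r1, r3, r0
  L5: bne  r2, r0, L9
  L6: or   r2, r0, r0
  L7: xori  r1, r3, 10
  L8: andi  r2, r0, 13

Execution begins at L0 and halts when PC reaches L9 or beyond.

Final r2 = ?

  step pc=0: xor  r3, r3, r1  regs=(0,14,9,14)
  step pc=1: beq  r2, r3, L0  cond=F  regs=(0,14,9,14)
  step pc=2: add  r2, r3, r0  regs=(0,14,14,14)
  step pc=3: ori   r3, r2, 14  regs=(0,14,14,14)
  step pc=4: and  r1, r3, r0  regs=(0,0,14,14)
  step pc=5: bne  r2, r0, L9  cond=T  regs=(0,0,14,14)
  step pc=6: or   r2, r0, r0  regs=(0,0,0,14)

0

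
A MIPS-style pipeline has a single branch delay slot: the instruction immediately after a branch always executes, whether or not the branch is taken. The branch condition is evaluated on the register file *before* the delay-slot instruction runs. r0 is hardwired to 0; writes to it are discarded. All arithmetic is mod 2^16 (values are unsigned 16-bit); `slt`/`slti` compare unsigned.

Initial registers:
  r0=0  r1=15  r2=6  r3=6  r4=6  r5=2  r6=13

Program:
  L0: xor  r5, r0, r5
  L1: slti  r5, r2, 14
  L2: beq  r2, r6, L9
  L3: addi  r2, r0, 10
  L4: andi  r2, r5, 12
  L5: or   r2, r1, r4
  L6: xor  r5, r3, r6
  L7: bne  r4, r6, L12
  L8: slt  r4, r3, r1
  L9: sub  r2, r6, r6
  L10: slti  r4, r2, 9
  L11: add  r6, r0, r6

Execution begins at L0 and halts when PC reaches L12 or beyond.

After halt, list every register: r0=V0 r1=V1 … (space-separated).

PC=0  xor  r5, r0, r5        | r0=0 r1=15 r2=6 r3=6 r4=6 r5=2 r6=13
PC=1  slti  r5, r2, 14       | r0=0 r1=15 r2=6 r3=6 r4=6 r5=1 r6=13
PC=2  beq  r2, r6, L9        | r0=0 r1=15 r2=6 r3=6 r4=6 r5=1 r6=13  [not taken]
PC=3  addi  r2, r0, 10       | r0=0 r1=15 r2=10 r3=6 r4=6 r5=1 r6=13
PC=4  andi  r2, r5, 12       | r0=0 r1=15 r2=0 r3=6 r4=6 r5=1 r6=13
PC=5  or   r2, r1, r4        | r0=0 r1=15 r2=15 r3=6 r4=6 r5=1 r6=13
PC=6  xor  r5, r3, r6        | r0=0 r1=15 r2=15 r3=6 r4=6 r5=11 r6=13
PC=7  bne  r4, r6, L12       | r0=0 r1=15 r2=15 r3=6 r4=6 r5=11 r6=13  [TAKEN]
PC=8  slt  r4, r3, r1        | r0=0 r1=15 r2=15 r3=6 r4=1 r5=11 r6=13

r0=0 r1=15 r2=15 r3=6 r4=1 r5=11 r6=13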